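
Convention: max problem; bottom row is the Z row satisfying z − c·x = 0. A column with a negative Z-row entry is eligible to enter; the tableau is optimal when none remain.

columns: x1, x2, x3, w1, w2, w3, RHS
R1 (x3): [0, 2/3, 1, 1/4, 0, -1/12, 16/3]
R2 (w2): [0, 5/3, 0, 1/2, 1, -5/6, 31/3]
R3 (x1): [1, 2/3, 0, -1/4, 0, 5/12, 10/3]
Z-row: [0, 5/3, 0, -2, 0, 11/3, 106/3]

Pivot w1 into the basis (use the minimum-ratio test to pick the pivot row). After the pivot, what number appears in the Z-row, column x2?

Ratio test on column w1 — row 1: (16/3)/(1/4) = 64/3; row 2: (31/3)/(1/2) = 62/3; row 3: entry -1/4 ≤ 0. Minimum is 62/3 at row 2 (w2 leaves); pivot element 1/2.
Divide row 2 by 1/2; eliminate column w1 from the other rows.
Z-row update in column x2: 5/3 − (-2)·(10/3) = 25/3.

25/3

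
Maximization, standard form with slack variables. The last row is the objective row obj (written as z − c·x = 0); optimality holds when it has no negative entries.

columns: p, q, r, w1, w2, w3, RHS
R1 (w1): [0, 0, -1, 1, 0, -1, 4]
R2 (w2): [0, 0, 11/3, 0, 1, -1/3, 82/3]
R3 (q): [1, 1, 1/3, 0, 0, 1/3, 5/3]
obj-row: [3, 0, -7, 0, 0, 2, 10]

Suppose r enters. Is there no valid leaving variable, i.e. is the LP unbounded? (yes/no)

Column r has positive entries in row(s) 2, 3, so the ratio test bounds it — not unbounded.

no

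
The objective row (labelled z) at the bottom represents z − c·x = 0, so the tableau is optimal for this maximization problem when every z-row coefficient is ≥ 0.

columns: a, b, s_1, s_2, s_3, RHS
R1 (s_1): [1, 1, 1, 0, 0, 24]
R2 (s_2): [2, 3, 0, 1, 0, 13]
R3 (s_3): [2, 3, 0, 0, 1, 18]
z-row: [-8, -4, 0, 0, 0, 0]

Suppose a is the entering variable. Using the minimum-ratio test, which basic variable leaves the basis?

Column a entries and ratios — s_1: 24/1 = 24; s_2: 13/2 = 13/2; s_3: 18/2 = 9.
Smallest ratio is 13/2 in the row of s_2, so s_2 leaves.

s_2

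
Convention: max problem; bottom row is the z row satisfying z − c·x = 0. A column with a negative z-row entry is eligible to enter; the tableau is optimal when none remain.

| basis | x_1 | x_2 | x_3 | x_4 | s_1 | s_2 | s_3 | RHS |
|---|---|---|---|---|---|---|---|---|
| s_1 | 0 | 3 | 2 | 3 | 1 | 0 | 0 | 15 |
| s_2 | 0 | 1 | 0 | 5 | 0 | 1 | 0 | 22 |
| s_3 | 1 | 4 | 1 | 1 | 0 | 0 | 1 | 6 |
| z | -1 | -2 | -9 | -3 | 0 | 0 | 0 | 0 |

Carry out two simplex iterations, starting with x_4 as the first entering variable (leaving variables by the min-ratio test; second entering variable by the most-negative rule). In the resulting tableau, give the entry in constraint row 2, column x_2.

1/5

Ratio test on column x_4 — row 1: 15/3 = 5; row 2: 22/5 = 22/5; row 3: 6/1 = 6. Minimum is 22/5 at row 2 (s_2 leaves); pivot element 5.
Divide row 2 by 5; eliminate column x_4 from the other rows.
Second iteration: most negative z-row entry is -9 in column x_3, so x_3 enters.
Ratio test on column x_3 — row 1: (9/5)/2 = 9/10; row 2: entry 0 ≤ 0; row 3: (8/5)/1 = 8/5. Minimum is 9/10 at row 1 (s_1 leaves); pivot element 2.
Divide row 1 by 2; eliminate column x_3 from the other rows.
After both pivots, the entry at constraint row 2, column x_2 is 1/5.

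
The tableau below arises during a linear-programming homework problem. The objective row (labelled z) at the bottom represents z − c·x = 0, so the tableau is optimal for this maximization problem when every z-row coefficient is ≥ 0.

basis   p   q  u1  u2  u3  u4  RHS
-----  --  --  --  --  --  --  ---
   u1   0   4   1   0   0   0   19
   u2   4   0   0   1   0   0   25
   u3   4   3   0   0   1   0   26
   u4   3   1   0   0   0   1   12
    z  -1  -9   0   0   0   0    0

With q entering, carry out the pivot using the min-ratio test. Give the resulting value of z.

171/4

Ratio test on column q — row 1: 19/4 = 19/4; row 2: entry 0 ≤ 0; row 3: 26/3 = 26/3; row 4: 12/1 = 12. Minimum is 19/4 at row 1 (u1 leaves); pivot element 4.
Pivot on row 1; the z-row RHS becomes 0 − (-9)·(19/4) = 171/4.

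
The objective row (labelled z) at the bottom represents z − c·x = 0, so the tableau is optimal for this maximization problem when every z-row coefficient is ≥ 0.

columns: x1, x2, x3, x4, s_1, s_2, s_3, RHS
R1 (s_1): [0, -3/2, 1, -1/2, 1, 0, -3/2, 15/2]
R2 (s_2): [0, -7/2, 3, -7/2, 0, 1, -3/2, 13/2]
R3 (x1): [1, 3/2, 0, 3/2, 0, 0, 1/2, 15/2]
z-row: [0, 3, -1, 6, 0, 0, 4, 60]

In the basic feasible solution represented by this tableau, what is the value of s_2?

s_2 is basic (row 2); its value is the RHS of that row, 13/2.

13/2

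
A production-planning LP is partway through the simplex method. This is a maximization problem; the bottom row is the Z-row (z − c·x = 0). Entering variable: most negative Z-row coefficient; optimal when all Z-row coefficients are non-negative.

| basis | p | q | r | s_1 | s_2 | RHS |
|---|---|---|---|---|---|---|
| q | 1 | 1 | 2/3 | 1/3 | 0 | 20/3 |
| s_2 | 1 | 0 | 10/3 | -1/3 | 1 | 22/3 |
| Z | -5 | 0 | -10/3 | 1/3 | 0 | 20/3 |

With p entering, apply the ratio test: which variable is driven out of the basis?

Column p entries and ratios — q: (20/3)/1 = 20/3; s_2: (22/3)/1 = 22/3.
Smallest ratio is 20/3 in the row of q, so q leaves.

q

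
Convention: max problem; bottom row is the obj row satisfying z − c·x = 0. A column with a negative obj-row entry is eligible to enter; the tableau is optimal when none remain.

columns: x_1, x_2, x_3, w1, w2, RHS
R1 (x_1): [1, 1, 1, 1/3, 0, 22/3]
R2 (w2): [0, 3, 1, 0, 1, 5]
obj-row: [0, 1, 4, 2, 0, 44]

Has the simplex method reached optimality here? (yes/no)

yes

Every obj-row coefficient is ≥ 0, so the tableau is optimal.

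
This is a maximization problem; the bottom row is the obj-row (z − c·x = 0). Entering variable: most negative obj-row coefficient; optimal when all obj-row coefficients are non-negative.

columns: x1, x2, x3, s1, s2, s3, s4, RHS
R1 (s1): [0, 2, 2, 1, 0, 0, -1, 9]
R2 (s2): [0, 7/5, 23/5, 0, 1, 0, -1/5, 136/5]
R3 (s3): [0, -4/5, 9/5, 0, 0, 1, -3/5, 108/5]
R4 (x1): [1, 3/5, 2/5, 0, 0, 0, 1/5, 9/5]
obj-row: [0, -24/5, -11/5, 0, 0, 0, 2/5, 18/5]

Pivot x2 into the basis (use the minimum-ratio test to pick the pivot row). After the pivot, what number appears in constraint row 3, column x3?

7/3

Ratio test on column x2 — row 1: 9/2 = 9/2; row 2: (136/5)/(7/5) = 136/7; row 3: entry -4/5 ≤ 0; row 4: (9/5)/(3/5) = 3. Minimum is 3 at row 4 (x1 leaves); pivot element 3/5.
Divide row 4 by 3/5; eliminate column x2 from the other rows.
Row 3 update in column x3: 9/5 − (-4/5)·(2/3) = 7/3.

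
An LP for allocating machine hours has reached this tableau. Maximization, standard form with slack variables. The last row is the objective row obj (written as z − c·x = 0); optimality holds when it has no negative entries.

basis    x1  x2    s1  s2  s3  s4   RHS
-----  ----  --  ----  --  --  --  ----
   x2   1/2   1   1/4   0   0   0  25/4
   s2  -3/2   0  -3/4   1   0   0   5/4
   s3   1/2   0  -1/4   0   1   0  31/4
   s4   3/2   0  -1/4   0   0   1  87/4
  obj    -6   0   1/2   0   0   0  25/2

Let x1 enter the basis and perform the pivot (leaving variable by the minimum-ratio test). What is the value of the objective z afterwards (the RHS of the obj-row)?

Ratio test on column x1 — row 1: (25/4)/(1/2) = 25/2; row 2: entry -3/2 ≤ 0; row 3: (31/4)/(1/2) = 31/2; row 4: (87/4)/(3/2) = 29/2. Minimum is 25/2 at row 1 (x2 leaves); pivot element 1/2.
Pivot on row 1; the obj-row RHS becomes 25/2 − (-6)·(25/2) = 175/2.

175/2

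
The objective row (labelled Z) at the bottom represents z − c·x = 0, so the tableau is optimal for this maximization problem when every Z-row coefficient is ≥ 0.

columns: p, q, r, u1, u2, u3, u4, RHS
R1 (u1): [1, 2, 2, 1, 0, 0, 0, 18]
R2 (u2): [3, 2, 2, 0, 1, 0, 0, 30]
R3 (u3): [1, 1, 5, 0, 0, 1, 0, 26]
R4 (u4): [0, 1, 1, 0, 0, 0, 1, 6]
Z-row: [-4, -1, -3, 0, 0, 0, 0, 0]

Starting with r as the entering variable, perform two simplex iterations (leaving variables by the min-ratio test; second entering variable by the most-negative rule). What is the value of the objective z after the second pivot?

536/13

Ratio test on column r — row 1: 18/2 = 9; row 2: 30/2 = 15; row 3: 26/5 = 26/5; row 4: 6/1 = 6. Minimum is 26/5 at row 3 (u3 leaves); pivot element 5.
Pivot on row 3; the Z-row RHS becomes 0 − (-3)·(26/5) = 78/5.
Next entering variable (most negative Z-row entry -17/5): p.
Ratio test on column p — row 1: (38/5)/(3/5) = 38/3; row 2: (98/5)/(13/5) = 98/13; row 3: (26/5)/(1/5) = 26; row 4: entry -1/5 ≤ 0. Minimum is 98/13 at row 2 (u2 leaves); pivot element 13/5.
After the second pivot the Z-row RHS is 78/5 − (-17/5)·(98/13) = 536/13.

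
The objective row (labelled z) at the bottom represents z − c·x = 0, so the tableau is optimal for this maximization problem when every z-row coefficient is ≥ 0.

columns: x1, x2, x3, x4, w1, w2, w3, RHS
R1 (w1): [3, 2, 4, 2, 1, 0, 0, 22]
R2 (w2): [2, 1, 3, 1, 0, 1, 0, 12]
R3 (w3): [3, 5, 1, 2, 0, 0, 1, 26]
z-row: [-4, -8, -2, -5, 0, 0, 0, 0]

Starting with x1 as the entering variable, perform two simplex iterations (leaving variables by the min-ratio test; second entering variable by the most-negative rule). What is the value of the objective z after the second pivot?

264/7

Ratio test on column x1 — row 1: 22/3 = 22/3; row 2: 12/2 = 6; row 3: 26/3 = 26/3. Minimum is 6 at row 2 (w2 leaves); pivot element 2.
Pivot on row 2; the z-row RHS becomes 0 − (-4)·6 = 24.
Next entering variable (most negative z-row entry -6): x2.
Ratio test on column x2 — row 1: 4/(1/2) = 8; row 2: 6/(1/2) = 12; row 3: 8/(7/2) = 16/7. Minimum is 16/7 at row 3 (w3 leaves); pivot element 7/2.
After the second pivot the z-row RHS is 24 − (-6)·(16/7) = 264/7.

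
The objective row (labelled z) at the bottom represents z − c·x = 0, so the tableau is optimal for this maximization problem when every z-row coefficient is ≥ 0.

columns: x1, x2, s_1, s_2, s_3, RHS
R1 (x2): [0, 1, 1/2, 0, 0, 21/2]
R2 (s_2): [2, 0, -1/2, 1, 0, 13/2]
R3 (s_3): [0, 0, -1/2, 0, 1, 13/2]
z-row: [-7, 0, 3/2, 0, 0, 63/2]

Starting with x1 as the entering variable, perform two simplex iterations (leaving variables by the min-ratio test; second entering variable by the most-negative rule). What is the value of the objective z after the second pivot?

119/2

Ratio test on column x1 — row 1: entry 0 ≤ 0; row 2: (13/2)/2 = 13/4; row 3: entry 0 ≤ 0. Minimum is 13/4 at row 2 (s_2 leaves); pivot element 2.
Pivot on row 2; the z-row RHS becomes 63/2 − (-7)·(13/4) = 217/4.
Next entering variable (most negative z-row entry -1/4): s_1.
Ratio test on column s_1 — row 1: (21/2)/(1/2) = 21; row 2: entry -1/4 ≤ 0; row 3: entry -1/2 ≤ 0. Minimum is 21 at row 1 (x2 leaves); pivot element 1/2.
After the second pivot the z-row RHS is 217/4 − (-1/4)·21 = 119/2.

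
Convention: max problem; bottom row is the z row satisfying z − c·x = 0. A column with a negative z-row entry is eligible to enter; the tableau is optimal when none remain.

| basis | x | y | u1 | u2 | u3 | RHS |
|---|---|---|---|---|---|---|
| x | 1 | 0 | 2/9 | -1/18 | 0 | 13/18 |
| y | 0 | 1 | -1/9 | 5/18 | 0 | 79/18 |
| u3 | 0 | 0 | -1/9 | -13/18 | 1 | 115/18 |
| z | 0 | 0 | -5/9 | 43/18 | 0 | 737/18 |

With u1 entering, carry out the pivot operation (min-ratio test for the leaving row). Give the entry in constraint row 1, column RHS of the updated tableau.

Ratio test on column u1 — row 1: (13/18)/(2/9) = 13/4; row 2: entry -1/9 ≤ 0; row 3: entry -1/9 ≤ 0. Minimum is 13/4 at row 1 (x leaves); pivot element 2/9.
Divide row 1 by 2/9; eliminate column u1 from the other rows.
In the new row 1, the RHS entry is the old entry divided by the pivot: (13/18)/(2/9) = 13/4.

13/4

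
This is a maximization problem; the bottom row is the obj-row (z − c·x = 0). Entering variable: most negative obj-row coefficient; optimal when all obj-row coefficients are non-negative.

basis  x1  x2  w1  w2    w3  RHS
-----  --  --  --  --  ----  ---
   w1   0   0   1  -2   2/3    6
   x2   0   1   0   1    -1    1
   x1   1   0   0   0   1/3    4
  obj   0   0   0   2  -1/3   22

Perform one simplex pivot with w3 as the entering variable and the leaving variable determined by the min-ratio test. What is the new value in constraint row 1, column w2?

Ratio test on column w3 — row 1: 6/(2/3) = 9; row 2: entry -1 ≤ 0; row 3: 4/(1/3) = 12. Minimum is 9 at row 1 (w1 leaves); pivot element 2/3.
Divide row 1 by 2/3; eliminate column w3 from the other rows.
In the new row 1, the w2 entry is the old entry divided by the pivot: (-2)/(2/3) = -3.

-3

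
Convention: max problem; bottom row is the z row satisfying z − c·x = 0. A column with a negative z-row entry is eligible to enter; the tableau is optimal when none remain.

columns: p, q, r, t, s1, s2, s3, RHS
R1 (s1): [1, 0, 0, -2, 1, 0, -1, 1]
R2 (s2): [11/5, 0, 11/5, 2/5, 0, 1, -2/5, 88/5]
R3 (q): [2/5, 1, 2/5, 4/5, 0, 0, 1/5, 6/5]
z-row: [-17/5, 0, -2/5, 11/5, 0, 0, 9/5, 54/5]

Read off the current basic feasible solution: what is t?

t is not in the basis, so in the current basic feasible solution t = 0.

0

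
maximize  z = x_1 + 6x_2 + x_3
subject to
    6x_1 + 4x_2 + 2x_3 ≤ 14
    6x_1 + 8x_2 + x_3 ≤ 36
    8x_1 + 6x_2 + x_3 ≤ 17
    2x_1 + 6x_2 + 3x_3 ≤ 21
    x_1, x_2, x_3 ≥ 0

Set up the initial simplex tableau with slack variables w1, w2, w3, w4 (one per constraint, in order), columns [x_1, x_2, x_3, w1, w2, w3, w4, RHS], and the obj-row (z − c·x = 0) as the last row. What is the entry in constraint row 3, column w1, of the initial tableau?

Slack w1 belongs to constraint 1; its column is the unit vector e_1, so the entry in row 3 is 0.

0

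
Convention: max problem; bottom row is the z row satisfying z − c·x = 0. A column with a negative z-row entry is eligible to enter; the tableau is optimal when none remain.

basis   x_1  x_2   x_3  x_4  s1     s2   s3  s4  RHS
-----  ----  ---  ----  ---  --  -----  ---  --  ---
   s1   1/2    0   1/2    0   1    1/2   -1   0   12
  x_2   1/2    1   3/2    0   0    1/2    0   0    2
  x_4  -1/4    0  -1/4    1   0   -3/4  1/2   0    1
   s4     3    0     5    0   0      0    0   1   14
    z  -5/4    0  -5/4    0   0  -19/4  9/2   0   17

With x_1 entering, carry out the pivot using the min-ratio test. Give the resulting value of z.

Ratio test on column x_1 — row 1: 12/(1/2) = 24; row 2: 2/(1/2) = 4; row 3: entry -1/4 ≤ 0; row 4: 14/3 = 14/3. Minimum is 4 at row 2 (x_2 leaves); pivot element 1/2.
Pivot on row 2; the z-row RHS becomes 17 − (-5/4)·4 = 22.

22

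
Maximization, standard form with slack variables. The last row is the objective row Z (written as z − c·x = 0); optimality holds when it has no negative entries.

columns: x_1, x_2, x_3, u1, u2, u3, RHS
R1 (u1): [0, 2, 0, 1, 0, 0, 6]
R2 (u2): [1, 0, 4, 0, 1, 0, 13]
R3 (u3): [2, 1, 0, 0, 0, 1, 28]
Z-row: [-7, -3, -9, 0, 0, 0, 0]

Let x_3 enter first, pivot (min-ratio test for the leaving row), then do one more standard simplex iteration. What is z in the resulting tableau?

Ratio test on column x_3 — row 1: entry 0 ≤ 0; row 2: 13/4 = 13/4; row 3: entry 0 ≤ 0. Minimum is 13/4 at row 2 (u2 leaves); pivot element 4.
Pivot on row 2; the Z-row RHS becomes 0 − (-9)·(13/4) = 117/4.
Next entering variable (most negative Z-row entry -19/4): x_1.
Ratio test on column x_1 — row 1: entry 0 ≤ 0; row 2: (13/4)/(1/4) = 13; row 3: 28/2 = 14. Minimum is 13 at row 2 (x_3 leaves); pivot element 1/4.
After the second pivot the Z-row RHS is 117/4 − (-19/4)·13 = 91.

91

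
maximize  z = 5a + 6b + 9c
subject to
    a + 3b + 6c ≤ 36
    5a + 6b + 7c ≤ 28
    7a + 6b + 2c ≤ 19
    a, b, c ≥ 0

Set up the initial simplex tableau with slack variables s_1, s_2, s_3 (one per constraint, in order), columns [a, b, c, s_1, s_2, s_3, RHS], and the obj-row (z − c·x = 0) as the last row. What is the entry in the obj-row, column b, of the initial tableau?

The obj-row carries the negated objective coefficients: the b entry is -6.

-6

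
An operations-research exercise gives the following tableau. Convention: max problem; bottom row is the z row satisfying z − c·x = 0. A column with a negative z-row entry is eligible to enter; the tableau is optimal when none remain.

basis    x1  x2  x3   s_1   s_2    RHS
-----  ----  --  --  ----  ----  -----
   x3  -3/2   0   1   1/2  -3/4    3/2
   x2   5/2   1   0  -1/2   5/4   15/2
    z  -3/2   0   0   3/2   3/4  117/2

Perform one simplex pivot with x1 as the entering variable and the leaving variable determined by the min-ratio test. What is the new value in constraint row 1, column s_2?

0

Ratio test on column x1 — row 1: entry -3/2 ≤ 0; row 2: (15/2)/(5/2) = 3. Minimum is 3 at row 2 (x2 leaves); pivot element 5/2.
Divide row 2 by 5/2; eliminate column x1 from the other rows.
Row 1 update in column s_2: -3/4 − (-3/2)·(1/2) = 0.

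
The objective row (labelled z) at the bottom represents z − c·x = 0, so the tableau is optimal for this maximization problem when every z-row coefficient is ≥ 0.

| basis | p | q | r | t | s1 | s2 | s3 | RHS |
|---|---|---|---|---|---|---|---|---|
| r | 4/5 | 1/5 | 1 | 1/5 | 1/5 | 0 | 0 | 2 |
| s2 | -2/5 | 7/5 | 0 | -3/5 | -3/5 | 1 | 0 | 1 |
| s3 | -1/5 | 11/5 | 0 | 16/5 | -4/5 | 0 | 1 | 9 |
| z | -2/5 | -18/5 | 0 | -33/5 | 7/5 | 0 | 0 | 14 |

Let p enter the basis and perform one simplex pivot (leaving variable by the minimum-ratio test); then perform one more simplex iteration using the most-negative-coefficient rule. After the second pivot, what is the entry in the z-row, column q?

1

Ratio test on column p — row 1: 2/(4/5) = 5/2; row 2: entry -2/5 ≤ 0; row 3: entry -1/5 ≤ 0. Minimum is 5/2 at row 1 (r leaves); pivot element 4/5.
Divide row 1 by 4/5; eliminate column p from the other rows.
Second iteration: most negative z-row entry is -13/2 in column t, so t enters.
Ratio test on column t — row 1: (5/2)/(1/4) = 10; row 2: entry -1/2 ≤ 0; row 3: (19/2)/(13/4) = 38/13. Minimum is 38/13 at row 3 (s3 leaves); pivot element 13/4.
Divide row 3 by 13/4; eliminate column t from the other rows.
After both pivots, the entry at the z-row, column q is 1.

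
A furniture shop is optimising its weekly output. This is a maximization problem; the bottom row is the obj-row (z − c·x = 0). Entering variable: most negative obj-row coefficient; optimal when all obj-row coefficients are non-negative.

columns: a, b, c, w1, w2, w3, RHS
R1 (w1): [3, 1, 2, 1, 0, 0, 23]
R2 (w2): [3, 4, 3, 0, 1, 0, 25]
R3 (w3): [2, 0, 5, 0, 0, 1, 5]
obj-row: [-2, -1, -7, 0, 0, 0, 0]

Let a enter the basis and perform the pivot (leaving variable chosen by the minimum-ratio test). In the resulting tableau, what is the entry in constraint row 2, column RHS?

Ratio test on column a — row 1: 23/3 = 23/3; row 2: 25/3 = 25/3; row 3: 5/2 = 5/2. Minimum is 5/2 at row 3 (w3 leaves); pivot element 2.
Divide row 3 by 2; eliminate column a from the other rows.
Row 2 update in column RHS: 25 − 3·(5/2) = 35/2.

35/2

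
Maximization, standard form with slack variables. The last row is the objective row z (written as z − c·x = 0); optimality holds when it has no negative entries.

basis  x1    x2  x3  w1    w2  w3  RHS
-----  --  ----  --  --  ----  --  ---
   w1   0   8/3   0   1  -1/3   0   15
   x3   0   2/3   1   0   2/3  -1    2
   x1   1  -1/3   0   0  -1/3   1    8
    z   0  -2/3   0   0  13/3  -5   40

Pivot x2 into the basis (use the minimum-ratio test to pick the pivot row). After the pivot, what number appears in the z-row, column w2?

Ratio test on column x2 — row 1: 15/(8/3) = 45/8; row 2: 2/(2/3) = 3; row 3: entry -1/3 ≤ 0. Minimum is 3 at row 2 (x3 leaves); pivot element 2/3.
Divide row 2 by 2/3; eliminate column x2 from the other rows.
z-row update in column w2: 13/3 − (-2/3)·1 = 5.

5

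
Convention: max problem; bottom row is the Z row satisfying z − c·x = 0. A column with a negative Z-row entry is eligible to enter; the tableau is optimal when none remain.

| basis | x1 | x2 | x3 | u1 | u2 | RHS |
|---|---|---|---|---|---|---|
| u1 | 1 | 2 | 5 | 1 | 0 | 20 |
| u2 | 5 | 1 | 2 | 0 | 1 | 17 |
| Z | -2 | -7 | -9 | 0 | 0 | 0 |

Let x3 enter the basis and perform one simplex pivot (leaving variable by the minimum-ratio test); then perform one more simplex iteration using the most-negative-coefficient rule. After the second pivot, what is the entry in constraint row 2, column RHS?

Ratio test on column x3 — row 1: 20/5 = 4; row 2: 17/2 = 17/2. Minimum is 4 at row 1 (u1 leaves); pivot element 5.
Divide row 1 by 5; eliminate column x3 from the other rows.
Second iteration: most negative Z-row entry is -17/5 in column x2, so x2 enters.
Ratio test on column x2 — row 1: 4/(2/5) = 10; row 2: 9/(1/5) = 45. Minimum is 10 at row 1 (x3 leaves); pivot element 2/5.
Divide row 1 by 2/5; eliminate column x2 from the other rows.
After both pivots, the entry at constraint row 2, column RHS is 7.

7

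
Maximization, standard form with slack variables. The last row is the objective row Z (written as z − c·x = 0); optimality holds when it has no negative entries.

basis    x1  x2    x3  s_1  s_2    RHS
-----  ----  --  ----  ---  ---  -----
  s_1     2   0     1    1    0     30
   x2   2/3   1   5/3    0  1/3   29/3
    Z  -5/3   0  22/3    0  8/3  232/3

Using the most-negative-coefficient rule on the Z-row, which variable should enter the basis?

Negative Z-row entries: x1: -5/3.
The most negative is -5/3 in column x1, so x1 enters.

x1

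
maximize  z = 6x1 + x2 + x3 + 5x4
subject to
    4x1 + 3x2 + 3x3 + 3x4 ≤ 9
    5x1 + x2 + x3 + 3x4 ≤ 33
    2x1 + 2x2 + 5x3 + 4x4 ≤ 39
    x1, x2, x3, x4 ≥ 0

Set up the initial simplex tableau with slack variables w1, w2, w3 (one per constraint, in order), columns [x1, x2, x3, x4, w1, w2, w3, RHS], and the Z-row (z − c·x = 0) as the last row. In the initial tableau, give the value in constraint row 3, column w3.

Slack w3 belongs to constraint 3; its column is the unit vector e_3, so the entry in row 3 is 1.

1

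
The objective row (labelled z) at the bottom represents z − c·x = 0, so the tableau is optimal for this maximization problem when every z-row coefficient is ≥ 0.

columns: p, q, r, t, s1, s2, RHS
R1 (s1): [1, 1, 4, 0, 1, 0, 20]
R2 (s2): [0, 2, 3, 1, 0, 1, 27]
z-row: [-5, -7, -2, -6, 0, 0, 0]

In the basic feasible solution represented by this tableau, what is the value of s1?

s1 is basic (row 1); its value is the RHS of that row, 20.

20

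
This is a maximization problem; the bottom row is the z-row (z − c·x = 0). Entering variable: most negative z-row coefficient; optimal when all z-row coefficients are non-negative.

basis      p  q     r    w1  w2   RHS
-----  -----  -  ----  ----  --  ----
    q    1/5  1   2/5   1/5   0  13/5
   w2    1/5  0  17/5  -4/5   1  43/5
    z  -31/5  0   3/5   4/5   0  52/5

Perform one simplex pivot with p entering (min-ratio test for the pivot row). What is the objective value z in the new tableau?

91

Ratio test on column p — row 1: (13/5)/(1/5) = 13; row 2: (43/5)/(1/5) = 43. Minimum is 13 at row 1 (q leaves); pivot element 1/5.
Pivot on row 1; the z-row RHS becomes 52/5 − (-31/5)·13 = 91.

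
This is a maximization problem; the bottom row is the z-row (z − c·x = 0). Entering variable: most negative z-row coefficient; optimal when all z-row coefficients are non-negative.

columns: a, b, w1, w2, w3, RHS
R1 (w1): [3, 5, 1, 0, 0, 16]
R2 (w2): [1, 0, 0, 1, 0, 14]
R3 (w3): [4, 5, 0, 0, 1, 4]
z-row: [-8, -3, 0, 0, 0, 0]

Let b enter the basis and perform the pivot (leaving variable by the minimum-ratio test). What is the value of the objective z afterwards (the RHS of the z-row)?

12/5

Ratio test on column b — row 1: 16/5 = 16/5; row 2: entry 0 ≤ 0; row 3: 4/5 = 4/5. Minimum is 4/5 at row 3 (w3 leaves); pivot element 5.
Pivot on row 3; the z-row RHS becomes 0 − (-3)·(4/5) = 12/5.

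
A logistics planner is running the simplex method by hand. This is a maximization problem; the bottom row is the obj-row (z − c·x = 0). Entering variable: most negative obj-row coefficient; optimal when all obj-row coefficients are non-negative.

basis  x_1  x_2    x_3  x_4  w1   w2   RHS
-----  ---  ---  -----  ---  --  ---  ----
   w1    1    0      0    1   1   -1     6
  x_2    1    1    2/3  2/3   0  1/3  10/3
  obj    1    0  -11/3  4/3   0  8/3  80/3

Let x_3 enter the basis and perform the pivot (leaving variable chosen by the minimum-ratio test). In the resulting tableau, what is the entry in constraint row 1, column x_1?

Ratio test on column x_3 — row 1: entry 0 ≤ 0; row 2: (10/3)/(2/3) = 5. Minimum is 5 at row 2 (x_2 leaves); pivot element 2/3.
Divide row 2 by 2/3; eliminate column x_3 from the other rows.
Row 1 update in column x_1: 1 − 0·(3/2) = 1.

1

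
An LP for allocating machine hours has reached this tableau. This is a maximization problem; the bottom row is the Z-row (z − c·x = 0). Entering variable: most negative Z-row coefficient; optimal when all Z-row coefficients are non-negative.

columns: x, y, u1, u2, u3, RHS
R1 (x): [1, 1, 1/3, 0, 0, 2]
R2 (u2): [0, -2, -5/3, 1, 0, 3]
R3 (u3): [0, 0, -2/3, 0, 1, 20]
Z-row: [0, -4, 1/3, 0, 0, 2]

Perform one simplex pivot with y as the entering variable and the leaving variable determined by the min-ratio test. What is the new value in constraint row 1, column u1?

1/3

Ratio test on column y — row 1: 2/1 = 2; row 2: entry -2 ≤ 0; row 3: entry 0 ≤ 0. Minimum is 2 at row 1 (x leaves); pivot element 1.
Divide row 1 by 1; eliminate column y from the other rows.
In the new row 1, the u1 entry is the old entry divided by the pivot: (1/3)/1 = 1/3.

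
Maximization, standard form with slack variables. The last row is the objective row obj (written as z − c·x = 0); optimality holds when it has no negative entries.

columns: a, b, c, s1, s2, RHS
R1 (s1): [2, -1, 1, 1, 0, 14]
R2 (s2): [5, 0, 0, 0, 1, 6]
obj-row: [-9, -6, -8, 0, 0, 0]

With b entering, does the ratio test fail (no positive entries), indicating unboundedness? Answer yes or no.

Every constraint-row entry in column b is ≤ 0, so increasing b is unbounded.

yes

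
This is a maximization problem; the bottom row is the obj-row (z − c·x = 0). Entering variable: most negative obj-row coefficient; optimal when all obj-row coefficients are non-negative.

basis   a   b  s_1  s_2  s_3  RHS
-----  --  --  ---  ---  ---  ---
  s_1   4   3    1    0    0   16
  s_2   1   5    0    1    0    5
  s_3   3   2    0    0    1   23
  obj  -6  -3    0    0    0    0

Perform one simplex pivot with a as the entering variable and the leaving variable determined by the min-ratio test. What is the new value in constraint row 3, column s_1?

-3/4

Ratio test on column a — row 1: 16/4 = 4; row 2: 5/1 = 5; row 3: 23/3 = 23/3. Minimum is 4 at row 1 (s_1 leaves); pivot element 4.
Divide row 1 by 4; eliminate column a from the other rows.
Row 3 update in column s_1: 0 − 3·(1/4) = -3/4.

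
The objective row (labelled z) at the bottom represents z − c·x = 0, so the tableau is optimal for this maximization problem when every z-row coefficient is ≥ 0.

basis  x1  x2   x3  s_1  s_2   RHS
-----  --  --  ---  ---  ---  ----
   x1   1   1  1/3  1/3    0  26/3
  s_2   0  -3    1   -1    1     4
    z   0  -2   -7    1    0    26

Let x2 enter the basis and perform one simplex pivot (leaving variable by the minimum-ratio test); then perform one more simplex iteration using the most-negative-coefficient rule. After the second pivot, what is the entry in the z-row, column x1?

Ratio test on column x2 — row 1: (26/3)/1 = 26/3; row 2: entry -3 ≤ 0. Minimum is 26/3 at row 1 (x1 leaves); pivot element 1.
Divide row 1 by 1; eliminate column x2 from the other rows.
Second iteration: most negative z-row entry is -19/3 in column x3, so x3 enters.
Ratio test on column x3 — row 1: (26/3)/(1/3) = 26; row 2: 30/2 = 15. Minimum is 15 at row 2 (s_2 leaves); pivot element 2.
Divide row 2 by 2; eliminate column x3 from the other rows.
After both pivots, the entry at the z-row, column x1 is 23/2.

23/2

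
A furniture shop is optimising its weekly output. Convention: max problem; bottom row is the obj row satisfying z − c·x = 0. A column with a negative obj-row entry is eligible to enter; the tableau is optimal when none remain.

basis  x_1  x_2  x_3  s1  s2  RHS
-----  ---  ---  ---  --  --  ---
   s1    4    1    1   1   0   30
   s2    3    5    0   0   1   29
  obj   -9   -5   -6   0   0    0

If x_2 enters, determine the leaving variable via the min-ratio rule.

s2

Column x_2 entries and ratios — s1: 30/1 = 30; s2: 29/5 = 29/5.
Smallest ratio is 29/5 in the row of s2, so s2 leaves.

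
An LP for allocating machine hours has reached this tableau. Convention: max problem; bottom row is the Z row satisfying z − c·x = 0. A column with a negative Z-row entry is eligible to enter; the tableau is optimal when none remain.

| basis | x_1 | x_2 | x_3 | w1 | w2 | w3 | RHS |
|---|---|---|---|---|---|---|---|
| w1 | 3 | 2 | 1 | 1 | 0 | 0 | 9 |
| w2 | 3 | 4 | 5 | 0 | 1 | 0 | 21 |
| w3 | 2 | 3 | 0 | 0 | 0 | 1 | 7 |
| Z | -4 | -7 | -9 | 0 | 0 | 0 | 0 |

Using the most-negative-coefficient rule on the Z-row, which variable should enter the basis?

x_3

Negative Z-row entries: x_1: -4, x_2: -7, x_3: -9.
The most negative is -9 in column x_3, so x_3 enters.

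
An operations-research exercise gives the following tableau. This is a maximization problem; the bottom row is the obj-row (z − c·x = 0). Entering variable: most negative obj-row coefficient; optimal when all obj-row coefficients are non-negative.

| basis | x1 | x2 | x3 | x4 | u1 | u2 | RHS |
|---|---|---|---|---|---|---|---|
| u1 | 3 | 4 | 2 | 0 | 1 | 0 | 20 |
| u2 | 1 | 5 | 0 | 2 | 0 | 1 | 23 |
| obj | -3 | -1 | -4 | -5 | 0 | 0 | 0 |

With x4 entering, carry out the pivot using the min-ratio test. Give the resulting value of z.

Ratio test on column x4 — row 1: entry 0 ≤ 0; row 2: 23/2 = 23/2. Minimum is 23/2 at row 2 (u2 leaves); pivot element 2.
Pivot on row 2; the obj-row RHS becomes 0 − (-5)·(23/2) = 115/2.

115/2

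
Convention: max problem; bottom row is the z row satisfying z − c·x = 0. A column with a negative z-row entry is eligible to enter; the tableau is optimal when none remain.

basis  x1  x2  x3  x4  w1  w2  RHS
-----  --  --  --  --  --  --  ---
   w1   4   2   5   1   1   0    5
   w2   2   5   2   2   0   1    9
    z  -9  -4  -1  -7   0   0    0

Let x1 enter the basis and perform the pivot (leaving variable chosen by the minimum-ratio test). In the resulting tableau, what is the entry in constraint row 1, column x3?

5/4

Ratio test on column x1 — row 1: 5/4 = 5/4; row 2: 9/2 = 9/2. Minimum is 5/4 at row 1 (w1 leaves); pivot element 4.
Divide row 1 by 4; eliminate column x1 from the other rows.
In the new row 1, the x3 entry is the old entry divided by the pivot: 5/4 = 5/4.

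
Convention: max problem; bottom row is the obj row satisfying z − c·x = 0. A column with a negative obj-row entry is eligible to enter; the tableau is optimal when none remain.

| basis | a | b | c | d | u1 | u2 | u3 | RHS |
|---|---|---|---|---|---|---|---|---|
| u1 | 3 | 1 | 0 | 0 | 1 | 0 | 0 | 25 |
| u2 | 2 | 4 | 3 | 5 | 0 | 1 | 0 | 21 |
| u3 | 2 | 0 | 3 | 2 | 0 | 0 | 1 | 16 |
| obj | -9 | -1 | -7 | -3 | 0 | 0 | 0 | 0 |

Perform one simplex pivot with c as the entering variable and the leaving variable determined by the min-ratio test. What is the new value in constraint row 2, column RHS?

5

Ratio test on column c — row 1: entry 0 ≤ 0; row 2: 21/3 = 7; row 3: 16/3 = 16/3. Minimum is 16/3 at row 3 (u3 leaves); pivot element 3.
Divide row 3 by 3; eliminate column c from the other rows.
Row 2 update in column RHS: 21 − 3·(16/3) = 5.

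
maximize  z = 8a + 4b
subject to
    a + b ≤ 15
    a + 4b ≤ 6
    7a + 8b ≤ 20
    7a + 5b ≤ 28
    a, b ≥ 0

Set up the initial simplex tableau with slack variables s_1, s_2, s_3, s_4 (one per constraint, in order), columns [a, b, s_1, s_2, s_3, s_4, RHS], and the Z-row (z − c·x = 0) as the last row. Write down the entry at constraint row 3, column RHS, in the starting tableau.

20

The RHS of constraint 3 is b_3 = 20.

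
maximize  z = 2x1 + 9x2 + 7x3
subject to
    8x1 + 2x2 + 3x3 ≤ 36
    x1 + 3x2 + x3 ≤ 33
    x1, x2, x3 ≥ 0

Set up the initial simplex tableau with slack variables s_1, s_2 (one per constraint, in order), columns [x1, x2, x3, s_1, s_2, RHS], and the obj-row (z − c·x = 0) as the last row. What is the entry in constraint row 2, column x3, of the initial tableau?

Constraint 2 has coefficient 1 on x3.

1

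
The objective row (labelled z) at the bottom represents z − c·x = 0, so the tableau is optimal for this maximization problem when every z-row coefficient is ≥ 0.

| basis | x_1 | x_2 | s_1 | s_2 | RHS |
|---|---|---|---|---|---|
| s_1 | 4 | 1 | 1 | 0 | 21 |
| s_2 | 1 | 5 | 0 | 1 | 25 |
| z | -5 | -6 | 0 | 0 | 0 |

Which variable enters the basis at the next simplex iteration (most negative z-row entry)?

Negative z-row entries: x_1: -5, x_2: -6.
The most negative is -6 in column x_2, so x_2 enters.

x_2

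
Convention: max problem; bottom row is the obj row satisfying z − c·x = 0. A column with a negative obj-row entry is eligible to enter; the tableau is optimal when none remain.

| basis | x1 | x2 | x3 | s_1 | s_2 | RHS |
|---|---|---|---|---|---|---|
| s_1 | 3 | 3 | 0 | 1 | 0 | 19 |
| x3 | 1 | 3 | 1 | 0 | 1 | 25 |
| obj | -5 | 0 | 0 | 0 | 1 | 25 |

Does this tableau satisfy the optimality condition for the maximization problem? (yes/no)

no

The obj-row has a negative entry -5 in column x1, so it is not optimal.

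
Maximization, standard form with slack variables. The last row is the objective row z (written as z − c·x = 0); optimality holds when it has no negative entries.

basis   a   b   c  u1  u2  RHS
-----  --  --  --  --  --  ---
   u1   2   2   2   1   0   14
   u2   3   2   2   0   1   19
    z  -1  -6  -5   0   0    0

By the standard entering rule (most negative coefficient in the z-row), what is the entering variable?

b

Negative z-row entries: a: -1, b: -6, c: -5.
The most negative is -6 in column b, so b enters.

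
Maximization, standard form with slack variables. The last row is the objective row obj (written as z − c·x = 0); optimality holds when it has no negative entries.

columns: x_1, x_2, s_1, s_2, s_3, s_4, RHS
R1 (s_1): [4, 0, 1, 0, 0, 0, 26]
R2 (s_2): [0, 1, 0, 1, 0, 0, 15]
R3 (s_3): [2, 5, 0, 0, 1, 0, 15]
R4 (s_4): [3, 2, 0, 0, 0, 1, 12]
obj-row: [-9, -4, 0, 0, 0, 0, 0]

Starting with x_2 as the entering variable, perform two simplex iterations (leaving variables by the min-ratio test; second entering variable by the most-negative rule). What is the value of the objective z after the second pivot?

Ratio test on column x_2 — row 1: entry 0 ≤ 0; row 2: 15/1 = 15; row 3: 15/5 = 3; row 4: 12/2 = 6. Minimum is 3 at row 3 (s_3 leaves); pivot element 5.
Pivot on row 3; the obj-row RHS becomes 0 − (-4)·3 = 12.
Next entering variable (most negative obj-row entry -37/5): x_1.
Ratio test on column x_1 — row 1: 26/4 = 13/2; row 2: entry -2/5 ≤ 0; row 3: 3/(2/5) = 15/2; row 4: 6/(11/5) = 30/11. Minimum is 30/11 at row 4 (s_4 leaves); pivot element 11/5.
After the second pivot the obj-row RHS is 12 − (-37/5)·(30/11) = 354/11.

354/11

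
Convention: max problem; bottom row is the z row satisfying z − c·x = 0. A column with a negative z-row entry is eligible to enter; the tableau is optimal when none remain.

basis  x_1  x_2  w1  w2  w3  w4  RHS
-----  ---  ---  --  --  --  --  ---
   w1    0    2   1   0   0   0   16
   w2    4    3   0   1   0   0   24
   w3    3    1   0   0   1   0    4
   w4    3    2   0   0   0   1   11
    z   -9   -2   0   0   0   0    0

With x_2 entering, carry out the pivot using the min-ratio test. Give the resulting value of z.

8

Ratio test on column x_2 — row 1: 16/2 = 8; row 2: 24/3 = 8; row 3: 4/1 = 4; row 4: 11/2 = 11/2. Minimum is 4 at row 3 (w3 leaves); pivot element 1.
Pivot on row 3; the z-row RHS becomes 0 − (-2)·4 = 8.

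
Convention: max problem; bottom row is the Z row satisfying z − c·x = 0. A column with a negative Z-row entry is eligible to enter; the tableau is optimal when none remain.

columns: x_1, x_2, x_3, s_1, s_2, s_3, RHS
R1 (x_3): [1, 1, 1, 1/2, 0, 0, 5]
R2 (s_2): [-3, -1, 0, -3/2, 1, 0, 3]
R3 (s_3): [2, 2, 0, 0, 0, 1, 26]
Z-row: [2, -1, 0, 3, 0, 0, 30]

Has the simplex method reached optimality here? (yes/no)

The Z-row has a negative entry -1 in column x_2, so it is not optimal.

no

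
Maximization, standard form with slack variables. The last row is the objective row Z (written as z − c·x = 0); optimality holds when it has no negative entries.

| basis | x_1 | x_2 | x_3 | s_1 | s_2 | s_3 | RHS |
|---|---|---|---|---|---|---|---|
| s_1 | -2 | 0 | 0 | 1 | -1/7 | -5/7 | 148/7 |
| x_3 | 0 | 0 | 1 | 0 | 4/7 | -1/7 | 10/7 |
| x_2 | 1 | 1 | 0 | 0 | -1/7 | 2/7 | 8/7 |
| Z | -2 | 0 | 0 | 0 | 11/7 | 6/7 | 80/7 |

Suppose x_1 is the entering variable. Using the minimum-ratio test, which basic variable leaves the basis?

x_2

Column x_1 entries and ratios — s_1: -2 ≤ 0, skip; x_3: 0 ≤ 0, skip; x_2: (8/7)/1 = 8/7.
Smallest ratio is 8/7 in the row of x_2, so x_2 leaves.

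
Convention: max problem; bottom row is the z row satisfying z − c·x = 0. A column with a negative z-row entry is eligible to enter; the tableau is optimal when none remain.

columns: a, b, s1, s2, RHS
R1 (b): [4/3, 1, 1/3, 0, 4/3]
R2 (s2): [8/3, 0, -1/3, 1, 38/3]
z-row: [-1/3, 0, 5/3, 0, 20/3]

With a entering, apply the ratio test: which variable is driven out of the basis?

b

Column a entries and ratios — b: (4/3)/(4/3) = 1; s2: (38/3)/(8/3) = 19/4.
Smallest ratio is 1 in the row of b, so b leaves.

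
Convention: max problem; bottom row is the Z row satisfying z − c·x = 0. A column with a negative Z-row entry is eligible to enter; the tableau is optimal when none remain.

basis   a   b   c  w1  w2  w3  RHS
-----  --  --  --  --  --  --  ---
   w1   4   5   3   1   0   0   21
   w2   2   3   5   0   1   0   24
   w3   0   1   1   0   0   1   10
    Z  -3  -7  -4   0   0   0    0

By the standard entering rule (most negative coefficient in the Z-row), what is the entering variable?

Negative Z-row entries: a: -3, b: -7, c: -4.
The most negative is -7 in column b, so b enters.

b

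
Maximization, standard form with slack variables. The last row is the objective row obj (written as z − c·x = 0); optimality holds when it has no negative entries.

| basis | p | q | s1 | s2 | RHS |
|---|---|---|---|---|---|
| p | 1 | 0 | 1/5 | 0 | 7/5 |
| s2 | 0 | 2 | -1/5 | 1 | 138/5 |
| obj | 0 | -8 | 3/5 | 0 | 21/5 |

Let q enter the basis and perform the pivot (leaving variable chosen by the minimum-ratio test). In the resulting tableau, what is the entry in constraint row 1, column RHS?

Ratio test on column q — row 1: entry 0 ≤ 0; row 2: (138/5)/2 = 69/5. Minimum is 69/5 at row 2 (s2 leaves); pivot element 2.
Divide row 2 by 2; eliminate column q from the other rows.
Row 1 update in column RHS: 7/5 − 0·(69/5) = 7/5.

7/5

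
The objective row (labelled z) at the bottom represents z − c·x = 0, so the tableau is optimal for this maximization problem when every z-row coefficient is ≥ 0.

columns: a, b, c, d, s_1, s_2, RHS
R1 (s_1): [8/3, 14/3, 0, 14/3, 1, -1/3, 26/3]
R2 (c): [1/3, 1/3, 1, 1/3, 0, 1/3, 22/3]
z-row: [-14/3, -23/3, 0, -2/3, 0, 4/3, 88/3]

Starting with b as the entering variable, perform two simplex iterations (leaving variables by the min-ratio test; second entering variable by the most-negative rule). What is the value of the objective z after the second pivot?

89/2

Ratio test on column b — row 1: (26/3)/(14/3) = 13/7; row 2: (22/3)/(1/3) = 22. Minimum is 13/7 at row 1 (s_1 leaves); pivot element 14/3.
Pivot on row 1; the z-row RHS becomes 88/3 − (-23/3)·(13/7) = 305/7.
Next entering variable (most negative z-row entry -2/7): a.
Ratio test on column a — row 1: (13/7)/(4/7) = 13/4; row 2: (47/7)/(1/7) = 47. Minimum is 13/4 at row 1 (b leaves); pivot element 4/7.
After the second pivot the z-row RHS is 305/7 − (-2/7)·(13/4) = 89/2.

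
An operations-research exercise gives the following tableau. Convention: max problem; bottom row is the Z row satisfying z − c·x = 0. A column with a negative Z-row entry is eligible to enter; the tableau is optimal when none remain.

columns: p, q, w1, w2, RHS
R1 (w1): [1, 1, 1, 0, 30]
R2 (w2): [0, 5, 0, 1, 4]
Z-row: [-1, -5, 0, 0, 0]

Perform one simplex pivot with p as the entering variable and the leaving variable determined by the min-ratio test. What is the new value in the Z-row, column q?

-4

Ratio test on column p — row 1: 30/1 = 30; row 2: entry 0 ≤ 0. Minimum is 30 at row 1 (w1 leaves); pivot element 1.
Divide row 1 by 1; eliminate column p from the other rows.
Z-row update in column q: -5 − (-1)·1 = -4.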